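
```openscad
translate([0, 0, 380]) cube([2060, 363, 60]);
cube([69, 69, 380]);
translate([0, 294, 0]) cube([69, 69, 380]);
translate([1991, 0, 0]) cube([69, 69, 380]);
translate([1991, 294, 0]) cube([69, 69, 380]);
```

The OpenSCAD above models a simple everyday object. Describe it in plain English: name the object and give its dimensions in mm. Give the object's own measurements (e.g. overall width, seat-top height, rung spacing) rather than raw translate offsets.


A bench: a 2060×363 mm seat slab, 60 mm thick, top at z = 440 mm, on four 69×69 mm square legs flush with the seat corners and standing on z = 0.


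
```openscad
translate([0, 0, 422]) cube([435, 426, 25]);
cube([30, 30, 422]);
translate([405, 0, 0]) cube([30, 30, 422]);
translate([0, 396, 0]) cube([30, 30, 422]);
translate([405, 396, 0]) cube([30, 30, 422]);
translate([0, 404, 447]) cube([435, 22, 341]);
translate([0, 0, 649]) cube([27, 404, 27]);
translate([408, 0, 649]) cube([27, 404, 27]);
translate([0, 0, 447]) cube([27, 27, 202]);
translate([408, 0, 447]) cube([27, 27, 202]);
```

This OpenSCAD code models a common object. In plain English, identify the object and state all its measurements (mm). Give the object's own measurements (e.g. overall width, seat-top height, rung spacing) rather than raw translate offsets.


A chair. The seat is a 435×426×25 mm slab with its top at z = 447 mm, on four 30×30 mm corner legs (flush with the seat edges, standing on z = 0). A flat backrest 22 mm thick, 341 mm tall, spans the full seat width and rises from the seat top along its +y edge, rear face flush with the rear of the seat. Two armrests of 27×27 mm section run along each side from the seat's front edge to the front of the backrest, top faces 229 mm above the seat top and outer faces flush with the seat's x-edges; a 27×27 mm post under the front of each armrest stands on the seat at the front corner.


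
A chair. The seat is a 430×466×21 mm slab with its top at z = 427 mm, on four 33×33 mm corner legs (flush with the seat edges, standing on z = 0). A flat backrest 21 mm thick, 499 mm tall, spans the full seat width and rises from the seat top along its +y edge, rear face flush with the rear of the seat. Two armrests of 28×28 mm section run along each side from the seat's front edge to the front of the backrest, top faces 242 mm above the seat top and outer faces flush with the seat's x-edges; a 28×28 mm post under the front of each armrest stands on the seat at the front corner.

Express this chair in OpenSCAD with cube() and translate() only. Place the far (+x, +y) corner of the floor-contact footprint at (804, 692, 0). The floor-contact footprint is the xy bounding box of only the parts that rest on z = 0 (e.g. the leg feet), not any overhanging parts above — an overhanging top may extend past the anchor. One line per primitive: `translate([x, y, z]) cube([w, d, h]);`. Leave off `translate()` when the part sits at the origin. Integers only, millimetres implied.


// leg_h = 427 - 21 = 406
// arm post h = 242 - 28 = 214
translate([374, 226, 406]) cube([430, 466, 21]);
translate([374, 226, 0]) cube([33, 33, 406]);
translate([771, 226, 0]) cube([33, 33, 406]);
translate([374, 659, 0]) cube([33, 33, 406]);
translate([771, 659, 0]) cube([33, 33, 406]);
translate([374, 671, 427]) cube([430, 21, 499]);
translate([374, 226, 641]) cube([28, 445, 28]);
translate([776, 226, 641]) cube([28, 445, 28]);
translate([374, 226, 427]) cube([28, 28, 214]);
translate([776, 226, 427]) cube([28, 28, 214]);


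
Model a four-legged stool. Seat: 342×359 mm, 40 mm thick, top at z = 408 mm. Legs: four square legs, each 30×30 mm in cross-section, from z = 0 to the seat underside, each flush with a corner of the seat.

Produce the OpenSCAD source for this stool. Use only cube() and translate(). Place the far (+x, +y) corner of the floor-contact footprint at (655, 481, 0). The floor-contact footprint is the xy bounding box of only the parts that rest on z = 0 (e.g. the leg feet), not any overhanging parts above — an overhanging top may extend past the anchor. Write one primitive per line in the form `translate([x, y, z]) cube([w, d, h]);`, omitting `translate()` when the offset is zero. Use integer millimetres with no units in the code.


translate([313, 122, 368]) cube([342, 359, 40]);
translate([313, 122, 0]) cube([30, 30, 368]);
translate([625, 122, 0]) cube([30, 30, 368]);
translate([313, 451, 0]) cube([30, 30, 368]);
translate([625, 451, 0]) cube([30, 30, 368]);


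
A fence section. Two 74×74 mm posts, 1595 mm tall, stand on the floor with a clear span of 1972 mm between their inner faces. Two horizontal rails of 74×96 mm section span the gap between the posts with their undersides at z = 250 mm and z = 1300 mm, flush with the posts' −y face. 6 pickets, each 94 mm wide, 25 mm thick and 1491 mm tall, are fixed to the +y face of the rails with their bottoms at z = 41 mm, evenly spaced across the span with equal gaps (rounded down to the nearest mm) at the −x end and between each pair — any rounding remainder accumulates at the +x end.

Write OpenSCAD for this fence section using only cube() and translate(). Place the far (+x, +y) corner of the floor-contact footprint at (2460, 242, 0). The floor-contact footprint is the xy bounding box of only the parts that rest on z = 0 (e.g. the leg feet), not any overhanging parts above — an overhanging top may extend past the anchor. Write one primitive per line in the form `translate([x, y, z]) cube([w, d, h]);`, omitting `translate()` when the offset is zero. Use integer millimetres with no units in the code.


translate([340, 168, 0]) cube([74, 74, 1595]);
translate([2386, 168, 0]) cube([74, 74, 1595]);
translate([414, 168, 250]) cube([1972, 74, 96]);
translate([414, 168, 1300]) cube([1972, 74, 96]);
translate([615, 242, 41]) cube([94, 25, 1491]);
translate([910, 242, 41]) cube([94, 25, 1491]);
translate([1205, 242, 41]) cube([94, 25, 1491]);
translate([1500, 242, 41]) cube([94, 25, 1491]);
translate([1795, 242, 41]) cube([94, 25, 1491]);
translate([2090, 242, 41]) cube([94, 25, 1491]);


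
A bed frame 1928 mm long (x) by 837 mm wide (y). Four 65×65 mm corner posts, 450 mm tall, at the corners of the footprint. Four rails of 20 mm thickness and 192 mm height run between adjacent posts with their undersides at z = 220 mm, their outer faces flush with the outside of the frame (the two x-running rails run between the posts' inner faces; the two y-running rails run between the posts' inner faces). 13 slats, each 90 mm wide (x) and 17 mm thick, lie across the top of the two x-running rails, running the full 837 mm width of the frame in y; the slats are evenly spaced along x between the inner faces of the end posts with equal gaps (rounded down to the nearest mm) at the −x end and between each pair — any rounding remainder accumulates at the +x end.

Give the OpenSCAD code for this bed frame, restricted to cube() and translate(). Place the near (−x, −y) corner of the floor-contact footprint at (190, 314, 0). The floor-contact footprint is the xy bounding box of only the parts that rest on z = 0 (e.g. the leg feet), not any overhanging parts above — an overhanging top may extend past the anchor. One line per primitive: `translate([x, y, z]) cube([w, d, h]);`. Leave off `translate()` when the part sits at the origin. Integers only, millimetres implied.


translate([190, 314, 0]) cube([65, 65, 450]);
translate([190, 1086, 0]) cube([65, 65, 450]);
translate([2053, 314, 0]) cube([65, 65, 450]);
translate([2053, 1086, 0]) cube([65, 65, 450]);
translate([255, 314, 220]) cube([1798, 20, 192]);
translate([255, 1131, 220]) cube([1798, 20, 192]);
translate([190, 379, 220]) cube([20, 707, 192]);
translate([2098, 379, 220]) cube([20, 707, 192]);
translate([299, 314, 412]) cube([90, 837, 17]);
translate([433, 314, 412]) cube([90, 837, 17]);
translate([567, 314, 412]) cube([90, 837, 17]);
translate([701, 314, 412]) cube([90, 837, 17]);
translate([835, 314, 412]) cube([90, 837, 17]);
translate([969, 314, 412]) cube([90, 837, 17]);
translate([1103, 314, 412]) cube([90, 837, 17]);
translate([1237, 314, 412]) cube([90, 837, 17]);
translate([1371, 314, 412]) cube([90, 837, 17]);
translate([1505, 314, 412]) cube([90, 837, 17]);
translate([1639, 314, 412]) cube([90, 837, 17]);
translate([1773, 314, 412]) cube([90, 837, 17]);
translate([1907, 314, 412]) cube([90, 837, 17]);


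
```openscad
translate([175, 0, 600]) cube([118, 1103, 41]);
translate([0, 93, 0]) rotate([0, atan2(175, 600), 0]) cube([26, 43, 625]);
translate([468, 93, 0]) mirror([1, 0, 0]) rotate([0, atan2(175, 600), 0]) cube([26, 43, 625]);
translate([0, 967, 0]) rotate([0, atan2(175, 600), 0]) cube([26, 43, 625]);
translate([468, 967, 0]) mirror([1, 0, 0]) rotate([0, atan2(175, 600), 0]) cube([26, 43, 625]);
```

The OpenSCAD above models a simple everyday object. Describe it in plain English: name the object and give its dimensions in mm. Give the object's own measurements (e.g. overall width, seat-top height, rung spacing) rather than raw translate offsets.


A sawhorse. A 118×1103×41 mm beam (x, y, z) sits on two A-frame leg pairs. Each pair is two raked legs of 26×43 mm section (43 mm along y) splaying symmetrically in x. Each leg rises 600 mm vertically over 175 mm of horizontal reach and is 625 mm long along its own axis. Every leg's outer bottom edge rests on the floor and its outer top edge meets a bottom edge of the beam — the left legs (tilting toward +x) meet the beam's −x bottom edge, the right legs (their mirror images, tilting toward −x) meet its +x bottom edge — so the leg tops tuck under the beam, the beam's underside is 600 mm above the floor, and the feet are 468 mm apart outside-to-outside with the beam centred between them. The two leg pairs are set in 93 mm from either end of the beam.


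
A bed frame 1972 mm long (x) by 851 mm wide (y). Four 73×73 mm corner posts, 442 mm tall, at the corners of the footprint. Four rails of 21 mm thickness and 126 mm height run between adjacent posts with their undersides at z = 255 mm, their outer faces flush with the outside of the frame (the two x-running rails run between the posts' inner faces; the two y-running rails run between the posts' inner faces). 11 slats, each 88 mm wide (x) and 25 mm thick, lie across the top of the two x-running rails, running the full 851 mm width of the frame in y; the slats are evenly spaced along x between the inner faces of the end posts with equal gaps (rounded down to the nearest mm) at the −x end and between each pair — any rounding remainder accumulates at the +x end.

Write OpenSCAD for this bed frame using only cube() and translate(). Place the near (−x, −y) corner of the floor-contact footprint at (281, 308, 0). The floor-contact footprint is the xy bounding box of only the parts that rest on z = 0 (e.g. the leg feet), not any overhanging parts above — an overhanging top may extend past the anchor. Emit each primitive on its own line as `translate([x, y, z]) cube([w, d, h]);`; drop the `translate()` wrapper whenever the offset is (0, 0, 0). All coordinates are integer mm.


translate([281, 308, 0]) cube([73, 73, 442]);
translate([281, 1086, 0]) cube([73, 73, 442]);
translate([2180, 308, 0]) cube([73, 73, 442]);
translate([2180, 1086, 0]) cube([73, 73, 442]);
translate([354, 308, 255]) cube([1826, 21, 126]);
translate([354, 1138, 255]) cube([1826, 21, 126]);
translate([281, 381, 255]) cube([21, 705, 126]);
translate([2232, 381, 255]) cube([21, 705, 126]);
translate([425, 308, 381]) cube([88, 851, 25]);
translate([584, 308, 381]) cube([88, 851, 25]);
translate([743, 308, 381]) cube([88, 851, 25]);
translate([902, 308, 381]) cube([88, 851, 25]);
translate([1061, 308, 381]) cube([88, 851, 25]);
translate([1220, 308, 381]) cube([88, 851, 25]);
translate([1379, 308, 381]) cube([88, 851, 25]);
translate([1538, 308, 381]) cube([88, 851, 25]);
translate([1697, 308, 381]) cube([88, 851, 25]);
translate([1856, 308, 381]) cube([88, 851, 25]);
translate([2015, 308, 381]) cube([88, 851, 25]);


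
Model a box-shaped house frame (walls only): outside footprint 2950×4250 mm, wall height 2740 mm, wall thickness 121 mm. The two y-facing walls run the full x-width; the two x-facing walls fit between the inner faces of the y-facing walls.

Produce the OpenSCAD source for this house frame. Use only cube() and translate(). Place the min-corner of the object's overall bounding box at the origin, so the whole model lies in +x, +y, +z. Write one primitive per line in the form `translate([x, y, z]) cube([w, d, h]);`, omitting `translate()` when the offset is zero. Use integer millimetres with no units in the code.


cube([2950, 121, 2740]);
translate([0, 4129, 0]) cube([2950, 121, 2740]);
translate([0, 121, 0]) cube([121, 4008, 2740]);
translate([2829, 121, 0]) cube([121, 4008, 2740]);


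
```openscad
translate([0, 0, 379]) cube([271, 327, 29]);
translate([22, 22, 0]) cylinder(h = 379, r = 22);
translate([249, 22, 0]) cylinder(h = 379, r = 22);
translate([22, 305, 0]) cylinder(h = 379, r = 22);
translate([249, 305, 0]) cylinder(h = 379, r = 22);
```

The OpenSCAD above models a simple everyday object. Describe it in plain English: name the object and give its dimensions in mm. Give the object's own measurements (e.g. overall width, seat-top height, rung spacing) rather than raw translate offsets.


A four-legged stool. The seat is a 271×327×29 mm slab whose top surface is at z = 408 mm; four round legs, each 44 mm in diameter, run from the floor (z = 0) to the underside of the seat, each leg's axis is inset half a diameter from the nearest pair of seat edges (so the leg's bounding box is flush with the corner).


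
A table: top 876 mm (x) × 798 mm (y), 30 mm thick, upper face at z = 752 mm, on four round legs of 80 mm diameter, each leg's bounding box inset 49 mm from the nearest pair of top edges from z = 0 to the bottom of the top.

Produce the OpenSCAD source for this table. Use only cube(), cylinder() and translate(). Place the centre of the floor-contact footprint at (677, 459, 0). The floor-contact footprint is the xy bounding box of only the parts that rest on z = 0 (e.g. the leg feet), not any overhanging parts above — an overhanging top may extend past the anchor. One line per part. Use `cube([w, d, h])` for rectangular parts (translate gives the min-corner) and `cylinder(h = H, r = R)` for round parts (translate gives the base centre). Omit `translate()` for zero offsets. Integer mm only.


// leg_h = 752 - 30 = 722
translate([239, 60, 722]) cube([876, 798, 30]);
translate([328, 149, 0]) cylinder(h = 722, r = 40);
translate([1026, 149, 0]) cylinder(h = 722, r = 40);
translate([328, 769, 0]) cylinder(h = 722, r = 40);
translate([1026, 769, 0]) cylinder(h = 722, r = 40);


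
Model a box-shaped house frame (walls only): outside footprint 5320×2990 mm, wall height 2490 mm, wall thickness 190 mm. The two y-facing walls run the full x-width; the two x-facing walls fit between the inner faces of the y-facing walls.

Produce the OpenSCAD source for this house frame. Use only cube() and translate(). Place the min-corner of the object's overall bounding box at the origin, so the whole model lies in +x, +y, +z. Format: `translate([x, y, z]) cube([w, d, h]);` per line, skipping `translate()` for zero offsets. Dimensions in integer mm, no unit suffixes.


cube([5320, 190, 2490]);
translate([0, 2800, 0]) cube([5320, 190, 2490]);
translate([0, 190, 0]) cube([190, 2610, 2490]);
translate([5130, 190, 0]) cube([190, 2610, 2490]);


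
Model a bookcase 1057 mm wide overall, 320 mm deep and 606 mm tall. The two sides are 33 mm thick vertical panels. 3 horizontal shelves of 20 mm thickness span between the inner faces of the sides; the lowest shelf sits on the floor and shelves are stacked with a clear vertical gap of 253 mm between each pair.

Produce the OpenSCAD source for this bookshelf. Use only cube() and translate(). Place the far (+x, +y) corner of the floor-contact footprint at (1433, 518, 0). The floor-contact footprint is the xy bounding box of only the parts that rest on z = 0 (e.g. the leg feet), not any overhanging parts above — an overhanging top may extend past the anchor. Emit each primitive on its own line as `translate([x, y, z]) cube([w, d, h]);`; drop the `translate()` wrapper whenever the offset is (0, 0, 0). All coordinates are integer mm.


translate([376, 198, 0]) cube([33, 320, 606]);
translate([1400, 198, 0]) cube([33, 320, 606]);
translate([409, 198, 0]) cube([991, 320, 20]);
translate([409, 198, 273]) cube([991, 320, 20]);
translate([409, 198, 546]) cube([991, 320, 20]);


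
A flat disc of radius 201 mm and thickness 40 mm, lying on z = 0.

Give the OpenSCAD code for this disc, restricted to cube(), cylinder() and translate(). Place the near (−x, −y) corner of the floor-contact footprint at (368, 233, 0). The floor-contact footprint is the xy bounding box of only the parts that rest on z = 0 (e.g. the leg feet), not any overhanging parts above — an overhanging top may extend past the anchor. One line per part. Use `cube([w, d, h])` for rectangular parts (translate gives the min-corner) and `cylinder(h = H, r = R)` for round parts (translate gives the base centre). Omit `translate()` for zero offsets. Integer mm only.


translate([569, 434, 0]) cylinder(h = 40, r = 201);


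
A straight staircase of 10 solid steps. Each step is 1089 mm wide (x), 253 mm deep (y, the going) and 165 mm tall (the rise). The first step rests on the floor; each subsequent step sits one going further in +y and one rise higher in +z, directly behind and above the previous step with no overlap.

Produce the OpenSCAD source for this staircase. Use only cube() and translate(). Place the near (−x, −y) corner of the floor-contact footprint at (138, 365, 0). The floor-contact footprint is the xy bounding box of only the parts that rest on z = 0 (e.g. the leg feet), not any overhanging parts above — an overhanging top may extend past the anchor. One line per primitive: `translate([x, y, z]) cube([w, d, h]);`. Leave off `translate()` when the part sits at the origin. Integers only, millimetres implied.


translate([138, 365, 0]) cube([1089, 253, 165]);
translate([138, 618, 165]) cube([1089, 253, 165]);
translate([138, 871, 330]) cube([1089, 253, 165]);
translate([138, 1124, 495]) cube([1089, 253, 165]);
translate([138, 1377, 660]) cube([1089, 253, 165]);
translate([138, 1630, 825]) cube([1089, 253, 165]);
translate([138, 1883, 990]) cube([1089, 253, 165]);
translate([138, 2136, 1155]) cube([1089, 253, 165]);
translate([138, 2389, 1320]) cube([1089, 253, 165]);
translate([138, 2642, 1485]) cube([1089, 253, 165]);


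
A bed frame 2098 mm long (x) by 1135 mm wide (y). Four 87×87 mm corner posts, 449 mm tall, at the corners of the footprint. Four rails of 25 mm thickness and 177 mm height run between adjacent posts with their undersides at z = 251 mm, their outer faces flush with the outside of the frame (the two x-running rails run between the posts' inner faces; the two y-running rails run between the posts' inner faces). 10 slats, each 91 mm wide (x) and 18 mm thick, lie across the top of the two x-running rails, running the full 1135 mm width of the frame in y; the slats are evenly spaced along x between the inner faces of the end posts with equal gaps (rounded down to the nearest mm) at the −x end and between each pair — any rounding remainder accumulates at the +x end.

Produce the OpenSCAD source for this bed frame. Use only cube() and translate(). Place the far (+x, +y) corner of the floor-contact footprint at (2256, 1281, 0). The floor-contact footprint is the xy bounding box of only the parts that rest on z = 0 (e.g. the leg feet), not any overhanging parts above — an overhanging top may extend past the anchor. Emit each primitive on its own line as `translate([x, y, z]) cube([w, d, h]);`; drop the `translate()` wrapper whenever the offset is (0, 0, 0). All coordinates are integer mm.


translate([158, 146, 0]) cube([87, 87, 449]);
translate([158, 1194, 0]) cube([87, 87, 449]);
translate([2169, 146, 0]) cube([87, 87, 449]);
translate([2169, 1194, 0]) cube([87, 87, 449]);
translate([245, 146, 251]) cube([1924, 25, 177]);
translate([245, 1256, 251]) cube([1924, 25, 177]);
translate([158, 233, 251]) cube([25, 961, 177]);
translate([2231, 233, 251]) cube([25, 961, 177]);
translate([337, 146, 428]) cube([91, 1135, 18]);
translate([520, 146, 428]) cube([91, 1135, 18]);
translate([703, 146, 428]) cube([91, 1135, 18]);
translate([886, 146, 428]) cube([91, 1135, 18]);
translate([1069, 146, 428]) cube([91, 1135, 18]);
translate([1252, 146, 428]) cube([91, 1135, 18]);
translate([1435, 146, 428]) cube([91, 1135, 18]);
translate([1618, 146, 428]) cube([91, 1135, 18]);
translate([1801, 146, 428]) cube([91, 1135, 18]);
translate([1984, 146, 428]) cube([91, 1135, 18]);


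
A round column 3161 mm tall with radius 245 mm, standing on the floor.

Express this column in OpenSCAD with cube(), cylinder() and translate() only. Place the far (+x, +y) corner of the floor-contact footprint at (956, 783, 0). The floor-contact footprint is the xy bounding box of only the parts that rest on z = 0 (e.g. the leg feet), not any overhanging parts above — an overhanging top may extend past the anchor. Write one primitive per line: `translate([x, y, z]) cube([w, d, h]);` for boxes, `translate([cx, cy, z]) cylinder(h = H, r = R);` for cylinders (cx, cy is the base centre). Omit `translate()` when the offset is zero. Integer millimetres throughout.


translate([711, 538, 0]) cylinder(h = 3161, r = 245);


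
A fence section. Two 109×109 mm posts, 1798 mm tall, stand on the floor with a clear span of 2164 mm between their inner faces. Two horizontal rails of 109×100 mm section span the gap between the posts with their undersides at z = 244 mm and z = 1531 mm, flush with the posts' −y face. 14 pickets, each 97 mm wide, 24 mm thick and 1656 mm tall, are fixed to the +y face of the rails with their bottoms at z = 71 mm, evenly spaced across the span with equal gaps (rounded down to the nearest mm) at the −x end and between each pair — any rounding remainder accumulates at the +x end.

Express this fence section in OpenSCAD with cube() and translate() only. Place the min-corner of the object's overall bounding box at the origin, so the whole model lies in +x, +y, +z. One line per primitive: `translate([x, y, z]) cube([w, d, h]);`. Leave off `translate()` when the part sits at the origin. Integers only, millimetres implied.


cube([109, 109, 1798]);
translate([2273, 0, 0]) cube([109, 109, 1798]);
translate([109, 0, 244]) cube([2164, 109, 100]);
translate([109, 0, 1531]) cube([2164, 109, 100]);
translate([162, 109, 71]) cube([97, 24, 1656]);
translate([312, 109, 71]) cube([97, 24, 1656]);
translate([462, 109, 71]) cube([97, 24, 1656]);
translate([612, 109, 71]) cube([97, 24, 1656]);
translate([762, 109, 71]) cube([97, 24, 1656]);
translate([912, 109, 71]) cube([97, 24, 1656]);
translate([1062, 109, 71]) cube([97, 24, 1656]);
translate([1212, 109, 71]) cube([97, 24, 1656]);
translate([1362, 109, 71]) cube([97, 24, 1656]);
translate([1512, 109, 71]) cube([97, 24, 1656]);
translate([1662, 109, 71]) cube([97, 24, 1656]);
translate([1812, 109, 71]) cube([97, 24, 1656]);
translate([1962, 109, 71]) cube([97, 24, 1656]);
translate([2112, 109, 71]) cube([97, 24, 1656]);


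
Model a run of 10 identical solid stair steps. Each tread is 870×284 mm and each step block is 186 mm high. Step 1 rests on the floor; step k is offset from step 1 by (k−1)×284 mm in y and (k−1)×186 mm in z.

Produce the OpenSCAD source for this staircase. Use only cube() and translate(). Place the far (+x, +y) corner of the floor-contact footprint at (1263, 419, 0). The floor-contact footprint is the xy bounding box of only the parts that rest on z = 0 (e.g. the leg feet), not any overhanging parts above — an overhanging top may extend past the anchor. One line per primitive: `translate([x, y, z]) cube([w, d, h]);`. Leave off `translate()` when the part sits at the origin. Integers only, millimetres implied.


translate([393, 135, 0]) cube([870, 284, 186]);
translate([393, 419, 186]) cube([870, 284, 186]);
translate([393, 703, 372]) cube([870, 284, 186]);
translate([393, 987, 558]) cube([870, 284, 186]);
translate([393, 1271, 744]) cube([870, 284, 186]);
translate([393, 1555, 930]) cube([870, 284, 186]);
translate([393, 1839, 1116]) cube([870, 284, 186]);
translate([393, 2123, 1302]) cube([870, 284, 186]);
translate([393, 2407, 1488]) cube([870, 284, 186]);
translate([393, 2691, 1674]) cube([870, 284, 186]);


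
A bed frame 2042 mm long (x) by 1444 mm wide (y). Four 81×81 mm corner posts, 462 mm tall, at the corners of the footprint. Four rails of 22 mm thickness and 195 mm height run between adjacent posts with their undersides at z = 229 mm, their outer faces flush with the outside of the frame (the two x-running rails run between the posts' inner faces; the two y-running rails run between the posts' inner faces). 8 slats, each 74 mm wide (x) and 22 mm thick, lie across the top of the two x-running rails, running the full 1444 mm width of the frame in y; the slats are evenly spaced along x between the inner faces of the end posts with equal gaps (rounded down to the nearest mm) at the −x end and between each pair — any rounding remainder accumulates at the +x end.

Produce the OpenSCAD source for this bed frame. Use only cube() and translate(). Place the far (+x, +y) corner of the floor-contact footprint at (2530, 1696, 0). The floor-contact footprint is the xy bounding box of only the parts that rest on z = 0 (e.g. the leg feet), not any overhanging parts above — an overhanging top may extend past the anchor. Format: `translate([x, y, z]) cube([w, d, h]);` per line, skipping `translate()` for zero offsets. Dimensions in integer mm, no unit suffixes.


// slat z = rail_z + rail_h = 229 + 195 = 424
// slat gap = ⌊(1880 − 8·74) / 9⌋ = 143
translate([488, 252, 0]) cube([81, 81, 462]);
translate([488, 1615, 0]) cube([81, 81, 462]);
translate([2449, 252, 0]) cube([81, 81, 462]);
translate([2449, 1615, 0]) cube([81, 81, 462]);
translate([569, 252, 229]) cube([1880, 22, 195]);
translate([569, 1674, 229]) cube([1880, 22, 195]);
translate([488, 333, 229]) cube([22, 1282, 195]);
translate([2508, 333, 229]) cube([22, 1282, 195]);
translate([712, 252, 424]) cube([74, 1444, 22]);
translate([929, 252, 424]) cube([74, 1444, 22]);
translate([1146, 252, 424]) cube([74, 1444, 22]);
translate([1363, 252, 424]) cube([74, 1444, 22]);
translate([1580, 252, 424]) cube([74, 1444, 22]);
translate([1797, 252, 424]) cube([74, 1444, 22]);
translate([2014, 252, 424]) cube([74, 1444, 22]);
translate([2231, 252, 424]) cube([74, 1444, 22]);


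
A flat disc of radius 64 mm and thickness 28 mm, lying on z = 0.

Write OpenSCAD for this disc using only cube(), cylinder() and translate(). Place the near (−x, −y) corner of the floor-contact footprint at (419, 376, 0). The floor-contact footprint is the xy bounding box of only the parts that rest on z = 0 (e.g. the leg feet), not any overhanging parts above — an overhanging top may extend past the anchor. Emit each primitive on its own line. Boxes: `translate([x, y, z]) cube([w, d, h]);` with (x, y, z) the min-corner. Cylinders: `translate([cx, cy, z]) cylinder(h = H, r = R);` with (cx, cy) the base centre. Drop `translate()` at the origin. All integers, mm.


translate([483, 440, 0]) cylinder(h = 28, r = 64);


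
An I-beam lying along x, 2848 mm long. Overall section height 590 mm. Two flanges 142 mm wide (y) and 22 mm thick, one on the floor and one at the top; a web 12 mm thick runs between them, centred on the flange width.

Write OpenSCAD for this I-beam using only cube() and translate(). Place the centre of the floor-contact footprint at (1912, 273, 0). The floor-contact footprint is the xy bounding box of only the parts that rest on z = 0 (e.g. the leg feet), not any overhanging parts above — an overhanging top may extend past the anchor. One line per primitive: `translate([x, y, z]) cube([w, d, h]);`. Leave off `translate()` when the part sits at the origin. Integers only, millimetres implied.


translate([488, 202, 0]) cube([2848, 142, 22]);
translate([488, 267, 22]) cube([2848, 12, 546]);
translate([488, 202, 568]) cube([2848, 142, 22]);


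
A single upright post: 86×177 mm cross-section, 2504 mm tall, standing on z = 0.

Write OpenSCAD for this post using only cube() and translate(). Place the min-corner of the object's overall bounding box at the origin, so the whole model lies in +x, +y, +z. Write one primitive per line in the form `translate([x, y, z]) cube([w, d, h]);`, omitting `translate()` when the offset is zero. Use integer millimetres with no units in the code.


cube([86, 177, 2504]);


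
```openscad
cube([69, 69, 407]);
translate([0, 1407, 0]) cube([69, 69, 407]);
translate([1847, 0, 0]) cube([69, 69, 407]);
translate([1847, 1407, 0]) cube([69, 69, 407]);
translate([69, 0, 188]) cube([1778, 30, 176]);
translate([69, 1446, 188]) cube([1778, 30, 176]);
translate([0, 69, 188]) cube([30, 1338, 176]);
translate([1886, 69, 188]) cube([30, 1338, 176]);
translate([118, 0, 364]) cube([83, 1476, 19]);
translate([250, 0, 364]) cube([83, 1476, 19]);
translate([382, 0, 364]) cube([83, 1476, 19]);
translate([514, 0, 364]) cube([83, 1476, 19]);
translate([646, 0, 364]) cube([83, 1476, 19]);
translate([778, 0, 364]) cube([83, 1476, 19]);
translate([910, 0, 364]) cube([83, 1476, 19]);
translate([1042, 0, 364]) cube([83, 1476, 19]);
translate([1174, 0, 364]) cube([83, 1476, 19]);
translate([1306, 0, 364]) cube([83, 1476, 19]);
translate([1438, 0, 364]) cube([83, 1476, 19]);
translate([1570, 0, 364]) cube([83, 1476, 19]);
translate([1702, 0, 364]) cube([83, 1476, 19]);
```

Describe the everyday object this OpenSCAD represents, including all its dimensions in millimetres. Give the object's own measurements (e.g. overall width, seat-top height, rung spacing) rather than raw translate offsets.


A bed frame 1916 mm long (x) by 1476 mm wide (y). Four 69×69 mm corner posts, 407 mm tall, at the corners of the footprint. Four rails of 30 mm thickness and 176 mm height run between adjacent posts with their undersides at z = 188 mm, their outer faces flush with the outside of the frame (the two x-running rails run between the posts' inner faces; the two y-running rails run between the posts' inner faces). 13 slats, each 83 mm wide (x) and 19 mm thick, lie across the top of the two x-running rails, running the full 1476 mm width of the frame in y; along x they sit between the end posts with a 49 mm gap after the −x posts and between neighbouring slats, leaving 62 mm before the +x posts.


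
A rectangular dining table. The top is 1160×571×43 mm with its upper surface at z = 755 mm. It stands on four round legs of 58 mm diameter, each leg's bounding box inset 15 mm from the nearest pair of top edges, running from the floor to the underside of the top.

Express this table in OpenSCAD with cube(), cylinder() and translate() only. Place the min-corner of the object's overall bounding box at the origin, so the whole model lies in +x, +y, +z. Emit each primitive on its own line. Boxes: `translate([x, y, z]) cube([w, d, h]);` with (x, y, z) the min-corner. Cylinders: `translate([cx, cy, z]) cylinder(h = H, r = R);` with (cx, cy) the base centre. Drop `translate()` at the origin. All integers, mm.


// leg_h = 755 - 43 = 712
translate([0, 0, 712]) cube([1160, 571, 43]);
translate([44, 44, 0]) cylinder(h = 712, r = 29);
translate([1116, 44, 0]) cylinder(h = 712, r = 29);
translate([44, 527, 0]) cylinder(h = 712, r = 29);
translate([1116, 527, 0]) cylinder(h = 712, r = 29);


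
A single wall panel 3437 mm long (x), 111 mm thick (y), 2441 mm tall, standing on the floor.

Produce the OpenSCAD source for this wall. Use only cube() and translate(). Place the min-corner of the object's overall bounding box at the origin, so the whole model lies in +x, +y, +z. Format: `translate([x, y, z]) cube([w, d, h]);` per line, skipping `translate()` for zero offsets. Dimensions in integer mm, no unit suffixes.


cube([3437, 111, 2441]);


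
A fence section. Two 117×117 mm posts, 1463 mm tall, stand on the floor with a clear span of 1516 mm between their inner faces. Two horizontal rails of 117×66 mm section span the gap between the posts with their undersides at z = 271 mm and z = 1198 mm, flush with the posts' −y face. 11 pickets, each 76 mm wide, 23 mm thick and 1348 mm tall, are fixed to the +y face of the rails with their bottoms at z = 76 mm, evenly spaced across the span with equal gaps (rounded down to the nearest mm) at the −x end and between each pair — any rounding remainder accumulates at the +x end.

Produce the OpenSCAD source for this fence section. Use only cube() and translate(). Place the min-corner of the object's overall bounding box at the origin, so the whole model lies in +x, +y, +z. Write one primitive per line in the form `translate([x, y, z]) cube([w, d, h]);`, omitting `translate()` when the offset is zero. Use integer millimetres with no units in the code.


cube([117, 117, 1463]);
translate([1633, 0, 0]) cube([117, 117, 1463]);
translate([117, 0, 271]) cube([1516, 117, 66]);
translate([117, 0, 1198]) cube([1516, 117, 66]);
translate([173, 117, 76]) cube([76, 23, 1348]);
translate([305, 117, 76]) cube([76, 23, 1348]);
translate([437, 117, 76]) cube([76, 23, 1348]);
translate([569, 117, 76]) cube([76, 23, 1348]);
translate([701, 117, 76]) cube([76, 23, 1348]);
translate([833, 117, 76]) cube([76, 23, 1348]);
translate([965, 117, 76]) cube([76, 23, 1348]);
translate([1097, 117, 76]) cube([76, 23, 1348]);
translate([1229, 117, 76]) cube([76, 23, 1348]);
translate([1361, 117, 76]) cube([76, 23, 1348]);
translate([1493, 117, 76]) cube([76, 23, 1348]);


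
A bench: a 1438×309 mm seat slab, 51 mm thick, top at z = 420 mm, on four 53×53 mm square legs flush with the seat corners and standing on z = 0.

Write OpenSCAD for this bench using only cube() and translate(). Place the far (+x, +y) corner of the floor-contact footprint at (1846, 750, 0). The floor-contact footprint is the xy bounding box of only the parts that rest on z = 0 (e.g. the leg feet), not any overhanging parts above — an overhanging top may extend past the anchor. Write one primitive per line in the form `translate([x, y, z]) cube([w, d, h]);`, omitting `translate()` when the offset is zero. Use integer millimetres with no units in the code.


translate([408, 441, 369]) cube([1438, 309, 51]);
translate([408, 441, 0]) cube([53, 53, 369]);
translate([408, 697, 0]) cube([53, 53, 369]);
translate([1793, 441, 0]) cube([53, 53, 369]);
translate([1793, 697, 0]) cube([53, 53, 369]);


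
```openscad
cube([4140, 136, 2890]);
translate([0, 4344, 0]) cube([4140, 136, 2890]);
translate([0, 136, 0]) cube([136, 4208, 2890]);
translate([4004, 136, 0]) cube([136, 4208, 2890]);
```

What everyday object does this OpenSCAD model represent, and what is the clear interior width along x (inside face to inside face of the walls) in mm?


A house (or room) frame. The interior width is 3868 mm.

Four 2890 mm walls enclosing a rectangle with no floor or roof — a room or house frame. Outside width is 4140 mm and wall thickness is 136 mm, so the interior width is 4140 − 2 × 136 = 3868 mm.


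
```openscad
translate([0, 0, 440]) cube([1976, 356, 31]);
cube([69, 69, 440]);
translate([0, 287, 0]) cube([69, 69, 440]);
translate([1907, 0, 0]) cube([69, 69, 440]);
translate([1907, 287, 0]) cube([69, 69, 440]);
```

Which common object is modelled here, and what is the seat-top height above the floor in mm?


A bench. The seat-top height is 471 mm.

A long slab on four corner posts — a bench. The slab sits at z = 440 with thickness 31, so the top is 440 + 31 = 471 mm.


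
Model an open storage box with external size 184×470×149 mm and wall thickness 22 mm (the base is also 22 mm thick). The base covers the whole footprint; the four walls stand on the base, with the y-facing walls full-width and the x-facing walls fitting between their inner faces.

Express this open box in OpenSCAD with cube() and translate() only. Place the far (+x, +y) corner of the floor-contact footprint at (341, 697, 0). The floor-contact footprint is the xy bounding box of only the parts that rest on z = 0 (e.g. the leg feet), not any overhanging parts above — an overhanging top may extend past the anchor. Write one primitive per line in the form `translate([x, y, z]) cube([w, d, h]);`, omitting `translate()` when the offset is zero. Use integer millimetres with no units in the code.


translate([157, 227, 0]) cube([184, 470, 22]);
translate([157, 227, 22]) cube([184, 22, 127]);
translate([157, 675, 22]) cube([184, 22, 127]);
translate([157, 249, 22]) cube([22, 426, 127]);
translate([319, 249, 22]) cube([22, 426, 127]);


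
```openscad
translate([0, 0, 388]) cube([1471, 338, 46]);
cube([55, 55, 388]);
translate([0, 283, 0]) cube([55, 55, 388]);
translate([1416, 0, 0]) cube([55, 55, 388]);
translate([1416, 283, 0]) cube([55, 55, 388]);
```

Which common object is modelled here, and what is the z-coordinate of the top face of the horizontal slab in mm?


A bench. The seat-top height is 434 mm.

A long slab on four corner posts — a bench. The slab sits at z = 388 with thickness 46, so the top is 388 + 46 = 434 mm.


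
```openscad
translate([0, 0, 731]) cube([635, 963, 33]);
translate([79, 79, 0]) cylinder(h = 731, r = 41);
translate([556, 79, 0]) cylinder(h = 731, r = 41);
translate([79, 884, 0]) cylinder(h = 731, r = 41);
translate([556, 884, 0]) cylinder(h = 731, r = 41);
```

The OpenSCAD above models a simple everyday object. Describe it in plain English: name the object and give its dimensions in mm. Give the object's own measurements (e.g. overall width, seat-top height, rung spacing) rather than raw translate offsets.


A table: top 635 mm (x) × 963 mm (y), 33 mm thick, upper face at z = 764 mm, on four round legs of 82 mm diameter, each leg's bounding box inset 38 mm from the nearest pair of top edges from z = 0 to the bottom of the top.


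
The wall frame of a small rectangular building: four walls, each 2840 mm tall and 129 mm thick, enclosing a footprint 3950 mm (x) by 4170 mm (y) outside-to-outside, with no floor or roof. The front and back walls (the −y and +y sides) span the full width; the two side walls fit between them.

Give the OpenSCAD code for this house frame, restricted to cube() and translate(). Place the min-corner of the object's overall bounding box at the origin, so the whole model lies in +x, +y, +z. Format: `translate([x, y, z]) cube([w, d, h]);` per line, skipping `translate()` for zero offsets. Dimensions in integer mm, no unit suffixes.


cube([3950, 129, 2840]);
translate([0, 4041, 0]) cube([3950, 129, 2840]);
translate([0, 129, 0]) cube([129, 3912, 2840]);
translate([3821, 129, 0]) cube([129, 3912, 2840]);


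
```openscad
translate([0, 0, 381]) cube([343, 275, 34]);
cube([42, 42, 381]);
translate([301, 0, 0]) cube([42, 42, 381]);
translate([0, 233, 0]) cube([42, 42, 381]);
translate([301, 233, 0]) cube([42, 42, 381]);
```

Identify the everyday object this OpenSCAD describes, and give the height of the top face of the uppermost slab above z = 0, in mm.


A stool. The seat height is 415 mm.

A 343×275×34 slab at z = 381 on four corner posts — a stool. The seat top is 381 + 34 = 415 mm.


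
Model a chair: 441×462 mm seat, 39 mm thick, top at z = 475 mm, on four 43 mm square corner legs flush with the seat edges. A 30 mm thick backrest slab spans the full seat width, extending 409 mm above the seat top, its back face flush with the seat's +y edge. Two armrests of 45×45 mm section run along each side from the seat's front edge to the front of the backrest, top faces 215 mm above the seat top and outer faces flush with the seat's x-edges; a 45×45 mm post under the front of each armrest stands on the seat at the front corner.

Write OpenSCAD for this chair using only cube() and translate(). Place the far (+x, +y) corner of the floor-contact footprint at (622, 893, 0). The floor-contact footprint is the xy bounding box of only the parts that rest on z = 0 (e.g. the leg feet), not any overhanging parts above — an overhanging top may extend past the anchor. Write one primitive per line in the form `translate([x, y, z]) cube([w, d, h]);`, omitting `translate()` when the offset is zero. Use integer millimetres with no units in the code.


translate([181, 431, 436]) cube([441, 462, 39]);
translate([181, 431, 0]) cube([43, 43, 436]);
translate([579, 431, 0]) cube([43, 43, 436]);
translate([181, 850, 0]) cube([43, 43, 436]);
translate([579, 850, 0]) cube([43, 43, 436]);
translate([181, 863, 475]) cube([441, 30, 409]);
translate([181, 431, 645]) cube([45, 432, 45]);
translate([577, 431, 645]) cube([45, 432, 45]);
translate([181, 431, 475]) cube([45, 45, 170]);
translate([577, 431, 475]) cube([45, 45, 170]);
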